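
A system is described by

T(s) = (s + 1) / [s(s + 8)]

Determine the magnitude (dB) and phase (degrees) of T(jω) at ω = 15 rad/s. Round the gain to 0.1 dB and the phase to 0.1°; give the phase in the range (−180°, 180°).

At s = jω = j15:
zero (s+1): 1 + j15 → |·| = √(1²+15²) = √226 ≈ 15.033, ∠ = arctan(15/1) ≈ 86.19°
pole (s+8): 8 + j15 → |·| = √(8²+15²) = √289 ≈ 17, ∠ = arctan(15/8) ≈ 61.93°
pole at origin: |s| = 15, ∠ = 90.00° (in denominator)
|T| = 1 · 15.033 / 255 ≈ 0.058953
Gain = 20 log₁₀(0.058953) ≈ -24.59 dB
∠T = 86.19° − 151.93° = -65.74°

-24.6 dB, -65.7°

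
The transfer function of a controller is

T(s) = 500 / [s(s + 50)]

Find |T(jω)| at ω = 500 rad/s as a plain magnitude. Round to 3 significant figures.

At s = jω = j500:
pole (s+50): 50 + j500 → |·| = √(50²+500²) = √252500 ≈ 502.49, ∠ = arctan(500/50) ≈ 84.29°
pole at origin: |s| = 500, ∠ = 90.00° (in denominator)
|T| = 500 / 2.5124e+05 ≈ 0.0019901

0.00199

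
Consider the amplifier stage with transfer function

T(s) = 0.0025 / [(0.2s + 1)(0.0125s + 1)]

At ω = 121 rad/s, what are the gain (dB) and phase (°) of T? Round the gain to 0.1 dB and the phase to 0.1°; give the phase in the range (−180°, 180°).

At ω = 121 rad/s:
pole (1 + j121·0.2) = 1 + j24.2 → |·| ≈ 24.221, ∠ ≈ 87.63°
pole (1 + j121·0.0125) = 1 + j1.5125 → |·| ≈ 1.8132, ∠ ≈ 56.53°
|T| = 0.0025 · 1 / (24.221 · 1.8132) ≈ 5.6925e-05
Gain = 20 log₁₀(5.6925e-05) ≈ -84.89 dB
∠T = (0°) − (87.63° + 56.53°) = -144.16°

-84.9 dB, -144.2°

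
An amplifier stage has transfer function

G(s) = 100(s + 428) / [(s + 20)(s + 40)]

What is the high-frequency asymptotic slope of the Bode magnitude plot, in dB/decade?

-20 dB/decade

Each pole contributes −20 dB/decade at high frequency; each zero contributes +20 dB/decade.
Net: 1 zero(s) − 2 pole(s) → -20 dB/decade.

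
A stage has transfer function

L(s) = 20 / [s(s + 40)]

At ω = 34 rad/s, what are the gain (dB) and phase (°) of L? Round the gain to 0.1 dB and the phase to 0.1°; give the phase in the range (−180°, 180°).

At s = jω = j34:
pole (s+40): 40 + j34 → |·| = √(40²+34²) = √2756 ≈ 52.498, ∠ = arctan(34/40) ≈ 40.36°
pole at origin: |s| = 34, ∠ = 90.00° (in denominator)
|L| = 20 / 1784.9 ≈ 0.011205
Gain = 20 log₁₀(0.011205) ≈ -39.01 dB
∠L = 0.00° − 130.36° = -130.36°

-39.0 dB, -130.4°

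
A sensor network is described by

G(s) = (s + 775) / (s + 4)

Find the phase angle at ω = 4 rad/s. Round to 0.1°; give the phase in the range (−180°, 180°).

At s = jω = j4:
zero (s+775): 775 + j4 → |·| = √(775²+4²) = √600641 ≈ 775.01, ∠ = arctan(4/775) ≈ 0.30°
pole (s+4): 4 + j4 → |·| = √(4²+4²) = √32 ≈ 5.6569, ∠ = arctan(4/4) ≈ 45.00°
∠G = 0.30° − 45.00° = -44.70°

-44.7°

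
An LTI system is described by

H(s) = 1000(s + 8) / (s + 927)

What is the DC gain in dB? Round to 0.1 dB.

H(0) = 1000·8 / (927) ≈ 8.63
20 log₁₀(8.63) ≈ 18.72 dB

18.7 dB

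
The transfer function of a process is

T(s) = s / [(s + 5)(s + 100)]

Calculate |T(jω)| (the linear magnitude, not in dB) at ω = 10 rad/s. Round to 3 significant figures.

At s = jω = j10:
zero at origin: s = j10 → |·| = 10, ∠ = 90.00°
pole (s+5): 5 + j10 → |·| = √(5²+10²) = √125 ≈ 11.18, ∠ = arctan(10/5) ≈ 63.43°
pole (s+100): 100 + j10 → |·| = √(100²+10²) = √10100 ≈ 100.5, ∠ = arctan(10/100) ≈ 5.71°
|T| = 1 · 10 / 1123.6 ≈ 0.0089

0.00890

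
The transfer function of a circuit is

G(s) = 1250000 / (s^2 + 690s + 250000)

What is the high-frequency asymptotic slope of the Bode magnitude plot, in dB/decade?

Each pole contributes −20 dB/decade at high frequency; each zero contributes +20 dB/decade.
Net: 0 zero(s) − 2 pole(s) → -40 dB/decade.

-40 dB/decade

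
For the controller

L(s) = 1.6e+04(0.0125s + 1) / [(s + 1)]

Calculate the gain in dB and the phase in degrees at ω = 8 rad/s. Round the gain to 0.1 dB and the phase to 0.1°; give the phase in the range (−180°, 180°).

At ω = 8 rad/s:
zero (1 + j8·0.0125) = 1 + j0.1 → |·| ≈ 1.005, ∠ ≈ 5.71°
pole (1 + j8·1) = 1 + j8 → |·| ≈ 8.0623, ∠ ≈ 82.87°
|L| = 1.6e+04 · 1.005 / (8.0623) ≈ 1994.5
Gain = 20 log₁₀(1994.5) ≈ 66.00 dB
∠L = (5.71°) − (82.87°) = -77.16°

66.0 dB, -77.2°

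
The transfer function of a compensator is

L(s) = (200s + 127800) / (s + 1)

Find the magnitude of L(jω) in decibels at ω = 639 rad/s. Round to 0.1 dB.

49.0 dB

Substitute s = j639:
Numerator: 200(j639) + 127800 = 127800 + j127800
Denominator: (j639) + 1 = 1 + j639
|N| = √(127800² + 127800²) ≈ 1.8074e+05, ∠N ≈ 45.00°
|D| = √(1² + 639²) ≈ 639, ∠D ≈ 89.91°
|L| = 1.8074e+05 / 639 ≈ 282.85
Gain = 20 log₁₀(282.85) ≈ 49.03 dB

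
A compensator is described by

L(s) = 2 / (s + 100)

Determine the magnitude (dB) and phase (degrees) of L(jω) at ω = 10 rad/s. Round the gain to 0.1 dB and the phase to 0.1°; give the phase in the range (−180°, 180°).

-34.0 dB, -5.7°

Substitute s = j10:
Numerator: 2 = 2 + j0
Denominator: (j10) + 100 = 100 + j10
|N| = √(2² + 0²) ≈ 2, ∠N ≈ 0.00°
|D| = √(100² + 10²) ≈ 100.5, ∠D ≈ 5.71°
|L| = 2 / 100.5 ≈ 0.0199
Gain = 20 log₁₀(0.0199) ≈ -34.02 dB
∠L = 0.00° − 5.71° = -5.71°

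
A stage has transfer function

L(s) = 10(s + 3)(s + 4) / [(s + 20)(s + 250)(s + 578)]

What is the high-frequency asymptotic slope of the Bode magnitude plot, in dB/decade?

Each pole contributes −20 dB/decade at high frequency; each zero contributes +20 dB/decade.
Net: 2 zero(s) − 3 pole(s) → -20 dB/decade.

-20 dB/decade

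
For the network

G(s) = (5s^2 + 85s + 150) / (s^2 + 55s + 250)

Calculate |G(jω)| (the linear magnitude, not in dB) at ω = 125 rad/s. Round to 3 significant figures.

Substitute s = j125:
Numerator: 5(j125)^2 + 85(j125) + 150 = -77975 + j10625
Denominator: (j125)^2 + 55(j125) + 250 = -15375 + j6875
|N| = √(77975² + 10625²) ≈ 78696, ∠N ≈ 172.24°
|D| = √(15375² + 6875²) ≈ 16842, ∠D ≈ 155.91°
|G| = 78696 / 16842 ≈ 4.6726

4.67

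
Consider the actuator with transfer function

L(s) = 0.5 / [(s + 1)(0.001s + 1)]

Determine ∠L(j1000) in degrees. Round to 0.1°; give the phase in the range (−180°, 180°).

-134.9°

At ω = 1000 rad/s:
pole (1 + j1000·1) = 1 + j1000 → |·| ≈ 1000, ∠ ≈ 89.94°
pole (1 + j1000·0.001) = 1 + j1 → |·| ≈ 1.4142, ∠ ≈ 45.00°
∠L = (0°) − (89.94° + 45.00°) = -134.94°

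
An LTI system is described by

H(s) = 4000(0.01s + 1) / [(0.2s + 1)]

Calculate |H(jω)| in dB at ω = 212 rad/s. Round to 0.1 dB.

46.9 dB

At ω = 212 rad/s:
zero (1 + j212·0.01) = 1 + j2.12 → |·| ≈ 2.344, ∠ ≈ 64.75°
pole (1 + j212·0.2) = 1 + j42.4 → |·| ≈ 42.412, ∠ ≈ 88.65°
|H| = 4000 · 2.344 / (42.412) ≈ 221.07
Gain = 20 log₁₀(221.07) ≈ 46.89 dB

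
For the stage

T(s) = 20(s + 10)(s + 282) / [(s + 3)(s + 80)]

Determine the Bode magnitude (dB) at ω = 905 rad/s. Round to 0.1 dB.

At s = jω = j905:
zero (s+10): 10 + j905 → |·| = √(10²+905²) = √819125 ≈ 905.06, ∠ = arctan(905/10) ≈ 89.37°
zero (s+282): 282 + j905 → |·| = √(282²+905²) = √898549 ≈ 947.92, ∠ = arctan(905/282) ≈ 72.69°
pole (s+3): 3 + j905 → |·| = √(3²+905²) = √819034 ≈ 905, ∠ = arctan(905/3) ≈ 89.81°
pole (s+80): 80 + j905 → |·| = √(80²+905²) = √825425 ≈ 908.53, ∠ = arctan(905/80) ≈ 84.95°
|T| = 20 · 8.5792e+05 / 8.2222e+05 ≈ 20.868
Gain = 20 log₁₀(20.868) ≈ 26.39 dB

26.4 dB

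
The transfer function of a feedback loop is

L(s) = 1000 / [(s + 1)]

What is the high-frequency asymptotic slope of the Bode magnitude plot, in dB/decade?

-20 dB/decade

Each pole contributes −20 dB/decade at high frequency; each zero contributes +20 dB/decade.
Net: 0 zero(s) − 1 pole(s) → -20 dB/decade.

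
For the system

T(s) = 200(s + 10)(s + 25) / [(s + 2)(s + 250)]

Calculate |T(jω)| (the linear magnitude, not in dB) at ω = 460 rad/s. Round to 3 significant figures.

176

At s = jω = j460:
zero (s+10): 10 + j460 → |·| = √(10²+460²) = √211700 ≈ 460.11, ∠ = arctan(460/10) ≈ 88.75°
zero (s+25): 25 + j460 → |·| = √(25²+460²) = √212225 ≈ 460.68, ∠ = arctan(460/25) ≈ 86.89°
pole (s+2): 2 + j460 → |·| = √(2²+460²) = √211604 ≈ 460, ∠ = arctan(460/2) ≈ 89.75°
pole (s+250): 250 + j460 → |·| = √(250²+460²) = √274100 ≈ 523.55, ∠ = arctan(460/250) ≈ 61.48°
|T| = 200 · 2.1196e+05 / 2.4083e+05 ≈ 176.02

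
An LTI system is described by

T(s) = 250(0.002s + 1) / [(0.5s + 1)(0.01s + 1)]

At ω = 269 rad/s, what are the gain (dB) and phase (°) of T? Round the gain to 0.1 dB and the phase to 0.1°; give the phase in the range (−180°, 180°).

-2.7 dB, -130.9°

At ω = 269 rad/s:
zero (1 + j269·0.002) = 1 + j0.538 → |·| ≈ 1.1355, ∠ ≈ 28.28°
pole (1 + j269·0.5) = 1 + j134.5 → |·| ≈ 134.5, ∠ ≈ 89.57°
pole (1 + j269·0.01) = 1 + j2.69 → |·| ≈ 2.8699, ∠ ≈ 69.61°
|T| = 250 · 1.1355 / (134.5 · 2.8699) ≈ 0.73542
Gain = 20 log₁₀(0.73542) ≈ -2.67 dB
∠T = (28.28°) − (89.57° + 69.61°) = -130.90°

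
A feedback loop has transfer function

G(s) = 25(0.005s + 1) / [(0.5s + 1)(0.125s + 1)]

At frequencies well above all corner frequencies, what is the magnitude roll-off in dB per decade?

Each pole contributes −20 dB/decade at high frequency; each zero contributes +20 dB/decade.
Net: 1 zero(s) − 2 pole(s) → -20 dB/decade.

-20 dB/decade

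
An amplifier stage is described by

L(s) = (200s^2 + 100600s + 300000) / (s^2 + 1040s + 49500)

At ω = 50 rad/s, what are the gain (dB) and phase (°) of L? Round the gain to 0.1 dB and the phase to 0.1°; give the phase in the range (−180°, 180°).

37.1 dB, 44.4°

Substitute s = j50:
Numerator: 200(j50)^2 + 100600(j50) + 300000 = -200000 + j5030000
Denominator: (j50)^2 + 1040(j50) + 49500 = 47000 + j52000
|N| = √(200000² + 5030000²) ≈ 5.034e+06, ∠N ≈ 92.28°
|D| = √(47000² + 52000²) ≈ 70093, ∠D ≈ 47.89°
|L| = 5.034e+06 / 70093 ≈ 71.819
Gain = 20 log₁₀(71.819) ≈ 37.12 dB
∠L = 92.28° − 47.89° = 44.39°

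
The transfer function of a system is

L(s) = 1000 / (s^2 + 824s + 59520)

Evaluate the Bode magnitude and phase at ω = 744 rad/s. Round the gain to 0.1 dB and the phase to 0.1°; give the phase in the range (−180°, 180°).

Substitute s = j744:
Numerator: 1000 = 1000 + j0
Denominator: (j744)^2 + 824(j744) + 59520 = -494016 + j613056
|N| = √(1000² + 0²) ≈ 1000, ∠N ≈ 0.00°
|D| = √(494016² + 613056²) ≈ 7.8733e+05, ∠D ≈ 128.86°
|L| = 1000 / 7.8733e+05 ≈ 0.0012701
Gain = 20 log₁₀(0.0012701) ≈ -57.92 dB
∠L = 0.00° − 128.86° = -128.86°

-57.9 dB, -128.9°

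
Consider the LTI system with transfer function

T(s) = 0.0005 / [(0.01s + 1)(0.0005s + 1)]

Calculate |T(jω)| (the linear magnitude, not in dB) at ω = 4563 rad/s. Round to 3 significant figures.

4.40e-06

At ω = 4563 rad/s:
pole (1 + j4563·0.01) = 1 + j45.63 → |·| ≈ 45.641, ∠ ≈ 88.74°
pole (1 + j4563·0.0005) = 1 + j2.2815 → |·| ≈ 2.491, ∠ ≈ 66.33°
|T| = 0.0005 · 1 / (45.641 · 2.491) ≈ 4.3979e-06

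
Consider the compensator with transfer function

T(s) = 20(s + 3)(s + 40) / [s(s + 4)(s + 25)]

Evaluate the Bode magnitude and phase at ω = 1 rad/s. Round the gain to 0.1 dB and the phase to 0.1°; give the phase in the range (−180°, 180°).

At s = jω = j1:
zero (s+3): 3 + j1 → |·| = √(3²+1²) = √10 ≈ 3.1623, ∠ = arctan(1/3) ≈ 18.43°
zero (s+40): 40 + j1 → |·| = √(40²+1²) = √1601 ≈ 40.012, ∠ = arctan(1/40) ≈ 1.43°
pole (s+4): 4 + j1 → |·| = √(4²+1²) = √17 ≈ 4.1231, ∠ = arctan(1/4) ≈ 14.04°
pole (s+25): 25 + j1 → |·| = √(25²+1²) = √626 ≈ 25.02, ∠ = arctan(1/25) ≈ 2.29°
pole at origin: |s| = 1, ∠ = 90.00° (in denominator)
|T| = 20 · 126.53 / 103.16 ≈ 24.531
Gain = 20 log₁₀(24.531) ≈ 27.79 dB
∠T = 19.86° − 106.33° = -86.47°

27.8 dB, -86.5°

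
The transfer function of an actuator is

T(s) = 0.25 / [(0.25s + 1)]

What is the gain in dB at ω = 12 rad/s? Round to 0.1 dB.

-22.0 dB

At ω = 12 rad/s:
pole (1 + j12·0.25) = 1 + j3 → |·| ≈ 3.1623, ∠ ≈ 71.57°
|T| = 0.25 · 1 / (3.1623) ≈ 0.079056
Gain = 20 log₁₀(0.079056) ≈ -22.04 dB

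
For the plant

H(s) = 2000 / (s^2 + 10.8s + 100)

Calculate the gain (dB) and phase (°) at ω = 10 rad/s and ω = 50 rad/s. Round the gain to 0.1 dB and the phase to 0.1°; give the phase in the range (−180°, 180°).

At s = jω = j10:
quadratic: (j10)² + 10.8·j10 + 100 = 0 + j108 → |·| ≈ 108, ∠ ≈ 90.00°
|H| = 2000 / 108 ≈ 18.519
Gain = 20 log₁₀(18.519) ≈ 25.35 dB
∠H = 0.00° − 90.00° = -90.00°

At s = jω = j50:
quadratic: (j50)² + 10.8·j50 + 100 = -2400 + j540 → |·| ≈ 2460, ∠ ≈ 167.32°
|H| = 2000 / 2460 ≈ 0.81301
Gain = 20 log₁₀(0.81301) ≈ -1.80 dB
∠H = 0.00° − 167.32° = -167.32°

ω = 10: 25.4 dB, -90.0°; ω = 50: -1.8 dB, -167.3°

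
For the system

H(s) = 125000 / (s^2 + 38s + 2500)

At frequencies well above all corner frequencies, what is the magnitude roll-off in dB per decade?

-40 dB/decade

Each pole contributes −20 dB/decade at high frequency; each zero contributes +20 dB/decade.
Net: 0 zero(s) − 2 pole(s) → -40 dB/decade.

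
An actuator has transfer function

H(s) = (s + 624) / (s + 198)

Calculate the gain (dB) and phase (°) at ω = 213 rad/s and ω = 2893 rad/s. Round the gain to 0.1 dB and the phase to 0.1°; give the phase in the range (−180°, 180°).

ω = 213: 7.1 dB, -28.2°; ω = 2893: 0.2 dB, -8.3°

At s = jω = j213:
zero (s+624): 624 + j213 → |·| = √(624²+213²) = √434745 ≈ 659.35, ∠ = arctan(213/624) ≈ 18.85°
pole (s+198): 198 + j213 → |·| = √(198²+213²) = √84573 ≈ 290.81, ∠ = arctan(213/198) ≈ 47.09°
|H| = 1 · 659.35 / 290.81 ≈ 2.2673
Gain = 20 log₁₀(2.2673) ≈ 7.11 dB
∠H = 18.85° − 47.09° = -28.24°

At s = jω = j2893:
zero (s+624): 624 + j2893 → |·| = √(624²+2893²) = √8758825 ≈ 2959.5, ∠ = arctan(2893/624) ≈ 77.83°
pole (s+198): 198 + j2893 → |·| = √(198²+2893²) = √8408653 ≈ 2899.8, ∠ = arctan(2893/198) ≈ 86.08°
|H| = 1 · 2959.5 / 2899.8 ≈ 1.0206
Gain = 20 log₁₀(1.0206) ≈ 0.18 dB
∠H = 77.83° − 86.08° = -8.25°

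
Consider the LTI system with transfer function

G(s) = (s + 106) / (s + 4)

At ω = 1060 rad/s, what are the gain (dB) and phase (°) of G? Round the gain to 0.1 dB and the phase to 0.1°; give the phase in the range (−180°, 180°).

0.0 dB, -5.5°

Substitute s = j1060:
Numerator: (j1060) + 106 = 106 + j1060
Denominator: (j1060) + 4 = 4 + j1060
|N| = √(106² + 1060²) ≈ 1065.3, ∠N ≈ 84.29°
|D| = √(4² + 1060²) ≈ 1060, ∠D ≈ 89.78°
|G| = 1065.3 / 1060 ≈ 1.005
Gain = 20 log₁₀(1.005) ≈ 0.04 dB
∠G = 84.29° − 89.78° = -5.49°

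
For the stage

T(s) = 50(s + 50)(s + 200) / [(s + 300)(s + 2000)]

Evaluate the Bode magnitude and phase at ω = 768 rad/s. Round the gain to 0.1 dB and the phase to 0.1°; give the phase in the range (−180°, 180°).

At s = jω = j768:
zero (s+50): 50 + j768 → |·| = √(50²+768²) = √592324 ≈ 769.63, ∠ = arctan(768/50) ≈ 86.28°
zero (s+200): 200 + j768 → |·| = √(200²+768²) = √629824 ≈ 793.61, ∠ = arctan(768/200) ≈ 75.40°
pole (s+300): 300 + j768 → |·| = √(300²+768²) = √679824 ≈ 824.51, ∠ = arctan(768/300) ≈ 68.66°
pole (s+2000): 2000 + j768 → |·| = √(2000²+768²) = √4589824 ≈ 2142.4, ∠ = arctan(768/2000) ≈ 21.01°
|T| = 50 · 6.1079e+05 / 1.7664e+06 ≈ 17.289
Gain = 20 log₁₀(17.289) ≈ 24.76 dB
∠T = 161.68° − 89.67° = 72.01°

24.8 dB, 72.0°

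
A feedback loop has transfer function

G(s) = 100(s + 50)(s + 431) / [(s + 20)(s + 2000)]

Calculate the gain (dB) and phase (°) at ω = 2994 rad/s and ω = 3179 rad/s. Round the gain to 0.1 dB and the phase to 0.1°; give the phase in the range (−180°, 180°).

At s = jω = j2994:
zero (s+50): 50 + j2994 → |·| = √(50²+2994²) = √8966536 ≈ 2994.4, ∠ = arctan(2994/50) ≈ 89.04°
zero (s+431): 431 + j2994 → |·| = √(431²+2994²) = √9149797 ≈ 3024.9, ∠ = arctan(2994/431) ≈ 81.81°
pole (s+20): 20 + j2994 → |·| = √(20²+2994²) = √8964436 ≈ 2994.1, ∠ = arctan(2994/20) ≈ 89.62°
pole (s+2000): 2000 + j2994 → |·| = √(2000²+2994²) = √12964036 ≈ 3600.6, ∠ = arctan(2994/2000) ≈ 56.26°
|G| = 100 · 9.0578e+06 / 1.0781e+07 ≈ 84.016
Gain = 20 log₁₀(84.016) ≈ 38.49 dB
∠G = 170.85° − 145.88° = 24.97°

At s = jω = j3179:
zero (s+50): 50 + j3179 → |·| = √(50²+3179²) = √10108541 ≈ 3179.4, ∠ = arctan(3179/50) ≈ 89.10°
zero (s+431): 431 + j3179 → |·| = √(431²+3179²) = √10291802 ≈ 3208.1, ∠ = arctan(3179/431) ≈ 82.28°
pole (s+20): 20 + j3179 → |·| = √(20²+3179²) = √10106441 ≈ 3179.1, ∠ = arctan(3179/20) ≈ 89.64°
pole (s+2000): 2000 + j3179 → |·| = √(2000²+3179²) = √14106041 ≈ 3755.8, ∠ = arctan(3179/2000) ≈ 57.82°
|G| = 100 · 1.02e+07 / 1.194e+07 ≈ 85.427
Gain = 20 log₁₀(85.427) ≈ 38.63 dB
∠G = 171.38° − 147.46° = 23.92°

ω = 2994: 38.5 dB, 25.0°; ω = 3179: 38.6 dB, 23.9°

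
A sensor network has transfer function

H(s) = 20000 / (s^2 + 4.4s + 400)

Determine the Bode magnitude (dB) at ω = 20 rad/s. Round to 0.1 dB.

47.1 dB

At s = jω = j20:
quadratic: (j20)² + 4.4·j20 + 400 = 0 + j88 → |·| ≈ 88, ∠ ≈ 90.00°
|H| = 20000 / 88 ≈ 227.27
Gain = 20 log₁₀(227.27) ≈ 47.13 dB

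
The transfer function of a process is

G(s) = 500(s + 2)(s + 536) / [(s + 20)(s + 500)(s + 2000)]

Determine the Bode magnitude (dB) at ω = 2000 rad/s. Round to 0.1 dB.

At s = jω = j2000:
zero (s+2): 2 + j2000 → |·| = √(2²+2000²) = √4000004 ≈ 2000, ∠ = arctan(2000/2) ≈ 89.94°
zero (s+536): 536 + j2000 → |·| = √(536²+2000²) = √4287296 ≈ 2070.6, ∠ = arctan(2000/536) ≈ 75.00°
pole (s+20): 20 + j2000 → |·| = √(20²+2000²) = √4000400 ≈ 2000.1, ∠ = arctan(2000/20) ≈ 89.43°
pole (s+500): 500 + j2000 → |·| = √(500²+2000²) = √4250000 ≈ 2061.6, ∠ = arctan(2000/500) ≈ 75.96°
pole (s+2000): 2000 + j2000 → |·| = √(2000²+2000²) = √8000000 ≈ 2828.4, ∠ = arctan(2000/2000) ≈ 45.00°
|G| = 500 · 4.1412e+06 / 1.1663e+10 ≈ 0.17754
Gain = 20 log₁₀(0.17754) ≈ -15.01 dB

-15.0 dB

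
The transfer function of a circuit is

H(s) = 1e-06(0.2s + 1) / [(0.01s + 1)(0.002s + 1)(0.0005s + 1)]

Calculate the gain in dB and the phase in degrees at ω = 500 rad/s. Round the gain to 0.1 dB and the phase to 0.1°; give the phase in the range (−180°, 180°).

At ω = 500 rad/s:
zero (1 + j500·0.2) = 1 + j100 → |·| ≈ 100, ∠ ≈ 89.43°
pole (1 + j500·0.01) = 1 + j5 → |·| ≈ 5.099, ∠ ≈ 78.69°
pole (1 + j500·0.002) = 1 + j1 → |·| ≈ 1.4142, ∠ ≈ 45.00°
pole (1 + j500·0.0005) = 1 + j0.25 → |·| ≈ 1.0308, ∠ ≈ 14.04°
|H| = 1e-06 · 100 / (5.099 · 1.4142 · 1.0308) ≈ 1.3453e-05
Gain = 20 log₁₀(1.3453e-05) ≈ -97.42 dB
∠H = (89.43°) − (78.69° + 45.00° + 14.04°) = -48.30°

-97.4 dB, -48.3°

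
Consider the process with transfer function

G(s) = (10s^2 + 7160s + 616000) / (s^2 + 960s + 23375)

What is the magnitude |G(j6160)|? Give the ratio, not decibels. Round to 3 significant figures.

9.94

Substitute s = j6160:
Numerator: 10(j6160)^2 + 7160(j6160) + 616000 = -378840000 + j44105600
Denominator: (j6160)^2 + 960(j6160) + 23375 = -37922225 + j5913600
|N| = √(378840000² + 44105600²) ≈ 3.814e+08, ∠N ≈ 173.36°
|D| = √(37922225² + 5913600²) ≈ 3.8381e+07, ∠D ≈ 171.14°
|G| = 3.814e+08 / 3.8381e+07 ≈ 9.9372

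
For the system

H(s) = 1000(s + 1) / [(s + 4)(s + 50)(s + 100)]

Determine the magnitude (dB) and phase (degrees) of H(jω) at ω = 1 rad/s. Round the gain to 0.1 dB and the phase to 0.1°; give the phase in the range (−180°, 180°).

-23.3 dB, 29.2°

At s = jω = j1:
zero (s+1): 1 + j1 → |·| = √(1²+1²) = √2 ≈ 1.4142, ∠ = arctan(1/1) ≈ 45.00°
pole (s+4): 4 + j1 → |·| = √(4²+1²) = √17 ≈ 4.1231, ∠ = arctan(1/4) ≈ 14.04°
pole (s+50): 50 + j1 → |·| = √(50²+1²) = √2501 ≈ 50.01, ∠ = arctan(1/50) ≈ 1.15°
pole (s+100): 100 + j1 → |·| = √(100²+1²) = √10001 ≈ 100, ∠ = arctan(1/100) ≈ 0.57°
|H| = 1000 · 1.4142 / 20620 ≈ 0.068584
Gain = 20 log₁₀(0.068584) ≈ -23.28 dB
∠H = 45.00° − 15.76° = 29.24°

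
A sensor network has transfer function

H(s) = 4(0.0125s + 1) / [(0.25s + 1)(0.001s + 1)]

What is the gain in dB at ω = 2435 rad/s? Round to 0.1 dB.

-22.4 dB

At ω = 2435 rad/s:
zero (1 + j2435·0.0125) = 1 + j30.4375 → |·| ≈ 30.454, ∠ ≈ 88.12°
pole (1 + j2435·0.25) = 1 + j608.75 → |·| ≈ 608.75, ∠ ≈ 89.91°
pole (1 + j2435·0.001) = 1 + j2.435 → |·| ≈ 2.6323, ∠ ≈ 67.67°
|H| = 4 · 30.454 / (608.75 · 2.6323) ≈ 0.07602
Gain = 20 log₁₀(0.07602) ≈ -22.38 dB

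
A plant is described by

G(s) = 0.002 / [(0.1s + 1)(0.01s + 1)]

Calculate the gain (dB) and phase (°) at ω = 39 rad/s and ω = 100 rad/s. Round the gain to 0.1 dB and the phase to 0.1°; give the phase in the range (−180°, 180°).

At ω = 39 rad/s:
pole (1 + j39·0.1) = 1 + j3.9 → |·| ≈ 4.0262, ∠ ≈ 75.62°
pole (1 + j39·0.01) = 1 + j0.39 → |·| ≈ 1.0734, ∠ ≈ 21.31°
|G| = 0.002 · 1 / (4.0262 · 1.0734) ≈ 0.00046278
Gain = 20 log₁₀(0.00046278) ≈ -66.69 dB
∠G = (0°) − (75.62° + 21.31°) = -96.93°

At ω = 100 rad/s:
pole (1 + j100·0.1) = 1 + j10 → |·| ≈ 10.05, ∠ ≈ 84.29°
pole (1 + j100·0.01) = 1 + j1 → |·| ≈ 1.4142, ∠ ≈ 45.00°
|G| = 0.002 · 1 / (10.05 · 1.4142) ≈ 0.00014072
Gain = 20 log₁₀(0.00014072) ≈ -77.03 dB
∠G = (0°) − (84.29° + 45.00°) = -129.29°

ω = 39: -66.7 dB, -96.9°; ω = 100: -77.0 dB, -129.3°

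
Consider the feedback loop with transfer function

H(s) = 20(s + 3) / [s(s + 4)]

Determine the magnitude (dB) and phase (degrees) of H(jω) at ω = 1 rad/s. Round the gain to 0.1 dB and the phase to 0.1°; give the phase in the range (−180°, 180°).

At s = jω = j1:
zero (s+3): 3 + j1 → |·| = √(3²+1²) = √10 ≈ 3.1623, ∠ = arctan(1/3) ≈ 18.43°
pole (s+4): 4 + j1 → |·| = √(4²+1²) = √17 ≈ 4.1231, ∠ = arctan(1/4) ≈ 14.04°
pole at origin: |s| = 1, ∠ = 90.00° (in denominator)
|H| = 20 · 3.1623 / 4.1231 ≈ 15.339
Gain = 20 log₁₀(15.339) ≈ 23.72 dB
∠H = 18.43° − 104.04° = -85.61°

23.7 dB, -85.6°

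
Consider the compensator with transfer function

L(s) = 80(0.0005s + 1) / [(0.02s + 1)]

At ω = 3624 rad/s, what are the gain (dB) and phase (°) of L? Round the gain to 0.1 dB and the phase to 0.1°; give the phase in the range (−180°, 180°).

At ω = 3624 rad/s:
zero (1 + j3624·0.0005) = 1 + j1.812 → |·| ≈ 2.0696, ∠ ≈ 61.11°
pole (1 + j3624·0.02) = 1 + j72.48 → |·| ≈ 72.487, ∠ ≈ 89.21°
|L| = 80 · 2.0696 / (72.487) ≈ 2.2841
Gain = 20 log₁₀(2.2841) ≈ 7.17 dB
∠L = (61.11°) − (89.21°) = -28.10°

7.2 dB, -28.1°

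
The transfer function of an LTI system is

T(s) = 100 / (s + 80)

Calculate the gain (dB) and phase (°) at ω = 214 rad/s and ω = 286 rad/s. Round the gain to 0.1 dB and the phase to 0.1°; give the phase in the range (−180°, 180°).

ω = 214: -7.2 dB, -69.5°; ω = 286: -9.5 dB, -74.4°

Substitute s = j214:
Numerator: 100 = 100 + j0
Denominator: (j214) + 80 = 80 + j214
|N| = √(100² + 0²) ≈ 100, ∠N ≈ 0.00°
|D| = √(80² + 214²) ≈ 228.46, ∠D ≈ 69.50°
|T| = 100 / 228.46 ≈ 0.43771
Gain = 20 log₁₀(0.43771) ≈ -7.18 dB
∠T = 0.00° − 69.50° = -69.50°

Substitute s = j286:
Numerator: 100 = 100 + j0
Denominator: (j286) + 80 = 80 + j286
|N| = √(100² + 0²) ≈ 100, ∠N ≈ 0.00°
|D| = √(80² + 286²) ≈ 296.98, ∠D ≈ 74.37°
|T| = 100 / 296.98 ≈ 0.33672
Gain = 20 log₁₀(0.33672) ≈ -9.45 dB
∠T = 0.00° − 74.37° = -74.37°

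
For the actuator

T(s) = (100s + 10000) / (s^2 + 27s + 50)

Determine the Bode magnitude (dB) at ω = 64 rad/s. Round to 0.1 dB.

8.6 dB

Substitute s = j64:
Numerator: 100(j64) + 10000 = 10000 + j6400
Denominator: (j64)^2 + 27(j64) + 50 = -4046 + j1728
|N| = √(10000² + 6400²) ≈ 11873, ∠N ≈ 32.62°
|D| = √(4046² + 1728²) ≈ 4399.6, ∠D ≈ 156.87°
|T| = 11873 / 4399.6 ≈ 2.6987
Gain = 20 log₁₀(2.6987) ≈ 8.62 dB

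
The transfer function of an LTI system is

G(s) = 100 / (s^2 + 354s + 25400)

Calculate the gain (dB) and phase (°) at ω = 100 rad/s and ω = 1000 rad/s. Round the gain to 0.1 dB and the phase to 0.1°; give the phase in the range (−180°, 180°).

ω = 100: -51.7 dB, -66.5°; ω = 1000: -80.3 dB, -160.0°

Substitute s = j100:
Numerator: 100 = 100 + j0
Denominator: (j100)^2 + 354(j100) + 25400 = 15400 + j35400
|N| = √(100² + 0²) ≈ 100, ∠N ≈ 0.00°
|D| = √(15400² + 35400²) ≈ 38605, ∠D ≈ 66.49°
|G| = 100 / 38605 ≈ 0.0025903
Gain = 20 log₁₀(0.0025903) ≈ -51.73 dB
∠G = 0.00° − 66.49° = -66.49°

Substitute s = j1000:
Numerator: 100 = 100 + j0
Denominator: (j1000)^2 + 354(j1000) + 25400 = -974600 + j354000
|N| = √(100² + 0²) ≈ 100, ∠N ≈ 0.00°
|D| = √(974600² + 354000²) ≈ 1.0369e+06, ∠D ≈ 160.04°
|G| = 100 / 1.0369e+06 ≈ 9.6441e-05
Gain = 20 log₁₀(9.6441e-05) ≈ -80.31 dB
∠G = 0.00° − 160.04° = -160.04°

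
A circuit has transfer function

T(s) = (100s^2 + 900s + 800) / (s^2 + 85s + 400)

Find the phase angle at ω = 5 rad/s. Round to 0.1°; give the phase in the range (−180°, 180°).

Substitute s = j5:
Numerator: 100(j5)^2 + 900(j5) + 800 = -1700 + j4500
Denominator: (j5)^2 + 85(j5) + 400 = 375 + j425
|N| = √(1700² + 4500²) ≈ 4810.4, ∠N ≈ 110.70°
|D| = √(375² + 425²) ≈ 566.79, ∠D ≈ 48.58°
∠T = 110.70° − 48.58° = 62.12°

62.1°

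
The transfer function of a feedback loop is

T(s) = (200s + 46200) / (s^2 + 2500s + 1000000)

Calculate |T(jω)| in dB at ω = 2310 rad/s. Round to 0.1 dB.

Substitute s = j2310:
Numerator: 200(j2310) + 46200 = 46200 + j462000
Denominator: (j2310)^2 + 2500(j2310) + 1000000 = -4336100 + j5775000
|N| = √(46200² + 462000²) ≈ 4.643e+05, ∠N ≈ 84.29°
|D| = √(4336100² + 5775000²) ≈ 7.2217e+06, ∠D ≈ 126.90°
|T| = 4.643e+05 / 7.2217e+06 ≈ 0.064292
Gain = 20 log₁₀(0.064292) ≈ -23.84 dB

-23.8 dB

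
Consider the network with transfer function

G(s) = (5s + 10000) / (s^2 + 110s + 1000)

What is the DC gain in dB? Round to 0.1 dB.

20.0 dB

G(0) = 10000 / 1000 = 10
20 log₁₀(10) ≈ 20.00 dB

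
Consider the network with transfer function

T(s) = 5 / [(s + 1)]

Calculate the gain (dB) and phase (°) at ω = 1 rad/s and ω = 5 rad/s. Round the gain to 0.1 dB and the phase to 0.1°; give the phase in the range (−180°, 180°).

ω = 1: 11.0 dB, -45.0°; ω = 5: -0.2 dB, -78.7°

At ω = 1 rad/s:
pole (1 + j1·1) = 1 + j1 → |·| ≈ 1.4142, ∠ ≈ 45.00°
|T| = 5 · 1 / (1.4142) ≈ 3.5356
Gain = 20 log₁₀(3.5356) ≈ 10.97 dB
∠T = (0°) − (45.00°) = -45.00°

At ω = 5 rad/s:
pole (1 + j5·1) = 1 + j5 → |·| ≈ 5.099, ∠ ≈ 78.69°
|T| = 5 · 1 / (5.099) ≈ 0.98058
Gain = 20 log₁₀(0.98058) ≈ -0.17 dB
∠T = (0°) − (78.69°) = -78.69°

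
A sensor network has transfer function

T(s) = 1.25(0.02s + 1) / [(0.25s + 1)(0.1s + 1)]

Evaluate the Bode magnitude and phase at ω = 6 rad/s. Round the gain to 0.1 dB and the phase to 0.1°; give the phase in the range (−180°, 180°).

-4.5 dB, -80.4°

At ω = 6 rad/s:
zero (1 + j6·0.02) = 1 + j0.12 → |·| ≈ 1.0072, ∠ ≈ 6.84°
pole (1 + j6·0.25) = 1 + j1.5 → |·| ≈ 1.8028, ∠ ≈ 56.31°
pole (1 + j6·0.1) = 1 + j0.6 → |·| ≈ 1.1662, ∠ ≈ 30.96°
|T| = 1.25 · 1.0072 / (1.8028 · 1.1662) ≈ 0.59883
Gain = 20 log₁₀(0.59883) ≈ -4.45 dB
∠T = (6.84°) − (56.31° + 30.96°) = -80.43°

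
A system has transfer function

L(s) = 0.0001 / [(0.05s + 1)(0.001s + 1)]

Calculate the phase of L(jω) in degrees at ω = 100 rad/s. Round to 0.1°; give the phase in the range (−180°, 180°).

At ω = 100 rad/s:
pole (1 + j100·0.05) = 1 + j5 → |·| ≈ 5.099, ∠ ≈ 78.69°
pole (1 + j100·0.001) = 1 + j0.1 → |·| ≈ 1.005, ∠ ≈ 5.71°
∠L = (0°) − (78.69° + 5.71°) = -84.40°

-84.4°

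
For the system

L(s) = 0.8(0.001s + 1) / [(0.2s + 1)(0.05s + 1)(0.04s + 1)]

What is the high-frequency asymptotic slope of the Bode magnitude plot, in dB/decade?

Each pole contributes −20 dB/decade at high frequency; each zero contributes +20 dB/decade.
Net: 1 zero(s) − 3 pole(s) → -40 dB/decade.

-40 dB/decade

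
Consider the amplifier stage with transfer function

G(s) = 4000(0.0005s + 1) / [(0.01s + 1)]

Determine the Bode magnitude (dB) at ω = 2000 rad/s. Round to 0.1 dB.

49.0 dB

At ω = 2000 rad/s:
zero (1 + j2000·0.0005) = 1 + j1 → |·| ≈ 1.4142, ∠ ≈ 45.00°
pole (1 + j2000·0.01) = 1 + j20 → |·| ≈ 20.025, ∠ ≈ 87.14°
|G| = 4000 · 1.4142 / (20.025) ≈ 282.49
Gain = 20 log₁₀(282.49) ≈ 49.02 dB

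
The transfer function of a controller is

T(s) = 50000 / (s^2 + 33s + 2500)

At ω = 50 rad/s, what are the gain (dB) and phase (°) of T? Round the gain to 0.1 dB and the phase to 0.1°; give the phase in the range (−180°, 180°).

29.6 dB, -90.0°

At s = jω = j50:
quadratic: (j50)² + 33·j50 + 2500 = 0 + j1650 → |·| ≈ 1650, ∠ ≈ 90.00°
|T| = 50000 / 1650 ≈ 30.303
Gain = 20 log₁₀(30.303) ≈ 29.63 dB
∠T = 0.00° − 90.00° = -90.00°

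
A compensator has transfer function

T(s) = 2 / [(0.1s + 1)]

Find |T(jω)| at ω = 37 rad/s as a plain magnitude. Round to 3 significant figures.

0.522

At ω = 37 rad/s:
pole (1 + j37·0.1) = 1 + j3.7 → |·| ≈ 3.8328, ∠ ≈ 74.88°
|T| = 2 · 1 / (3.8328) ≈ 0.52181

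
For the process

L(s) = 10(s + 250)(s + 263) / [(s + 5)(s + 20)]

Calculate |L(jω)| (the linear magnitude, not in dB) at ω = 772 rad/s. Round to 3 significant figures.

11.1

At s = jω = j772:
zero (s+250): 250 + j772 → |·| = √(250²+772²) = √658484 ≈ 811.47, ∠ = arctan(772/250) ≈ 72.06°
zero (s+263): 263 + j772 → |·| = √(263²+772²) = √665153 ≈ 815.57, ∠ = arctan(772/263) ≈ 71.19°
pole (s+5): 5 + j772 → |·| = √(5²+772²) = √596009 ≈ 772.02, ∠ = arctan(772/5) ≈ 89.63°
pole (s+20): 20 + j772 → |·| = √(20²+772²) = √596384 ≈ 772.26, ∠ = arctan(772/20) ≈ 88.52°
|L| = 10 · 6.6181e+05 / 5.962e+05 ≈ 11.1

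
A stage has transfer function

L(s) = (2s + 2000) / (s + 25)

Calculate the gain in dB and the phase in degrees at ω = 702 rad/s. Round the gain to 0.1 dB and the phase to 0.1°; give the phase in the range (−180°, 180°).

10.8 dB, -52.9°

Substitute s = j702:
Numerator: 2(j702) + 2000 = 2000 + j1404
Denominator: (j702) + 25 = 25 + j702
|N| = √(2000² + 1404²) ≈ 2443.6, ∠N ≈ 35.07°
|D| = √(25² + 702²) ≈ 702.45, ∠D ≈ 87.96°
|L| = 2443.6 / 702.45 ≈ 3.4787
Gain = 20 log₁₀(3.4787) ≈ 10.83 dB
∠L = 35.07° − 87.96° = -52.89°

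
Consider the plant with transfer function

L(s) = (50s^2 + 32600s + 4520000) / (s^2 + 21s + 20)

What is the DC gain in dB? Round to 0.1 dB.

L(0) = 4520000 / 20 = 2.26e+05
20 log₁₀(2.26e+05) ≈ 107.08 dB

107.1 dB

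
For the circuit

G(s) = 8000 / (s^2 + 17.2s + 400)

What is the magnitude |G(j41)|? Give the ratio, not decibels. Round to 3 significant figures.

At s = jω = j41:
quadratic: (j41)² + 17.2·j41 + 400 = -1281 + j705.2 → |·| ≈ 1462.3, ∠ ≈ 151.17°
|G| = 8000 / 1462.3 ≈ 5.4708

5.47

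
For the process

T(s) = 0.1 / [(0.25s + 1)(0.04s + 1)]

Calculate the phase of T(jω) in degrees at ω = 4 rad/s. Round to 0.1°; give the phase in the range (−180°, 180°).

-54.1°

At ω = 4 rad/s:
pole (1 + j4·0.25) = 1 + j1 → |·| ≈ 1.4142, ∠ ≈ 45.00°
pole (1 + j4·0.04) = 1 + j0.16 → |·| ≈ 1.0127, ∠ ≈ 9.09°
∠T = (0°) − (45.00° + 9.09°) = -54.09°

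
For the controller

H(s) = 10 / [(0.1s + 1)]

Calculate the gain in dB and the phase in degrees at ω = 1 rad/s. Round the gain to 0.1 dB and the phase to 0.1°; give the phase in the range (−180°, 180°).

At ω = 1 rad/s:
pole (1 + j1·0.1) = 1 + j0.1 → |·| ≈ 1.005, ∠ ≈ 5.71°
|H| = 10 · 1 / (1.005) ≈ 9.9502
Gain = 20 log₁₀(9.9502) ≈ 19.96 dB
∠H = (0°) − (5.71°) = -5.71°

20.0 dB, -5.7°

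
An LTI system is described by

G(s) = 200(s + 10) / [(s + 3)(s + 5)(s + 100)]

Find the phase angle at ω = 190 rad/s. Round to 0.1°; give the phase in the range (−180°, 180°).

-152.8°

At s = jω = j190:
zero (s+10): 10 + j190 → |·| = √(10²+190²) = √36200 ≈ 190.26, ∠ = arctan(190/10) ≈ 86.99°
pole (s+3): 3 + j190 → |·| = √(3²+190²) = √36109 ≈ 190.02, ∠ = arctan(190/3) ≈ 89.10°
pole (s+5): 5 + j190 → |·| = √(5²+190²) = √36125 ≈ 190.07, ∠ = arctan(190/5) ≈ 88.49°
pole (s+100): 100 + j190 → |·| = √(100²+190²) = √46100 ≈ 214.71, ∠ = arctan(190/100) ≈ 62.24°
∠G = 86.99° − 239.83° = -152.84°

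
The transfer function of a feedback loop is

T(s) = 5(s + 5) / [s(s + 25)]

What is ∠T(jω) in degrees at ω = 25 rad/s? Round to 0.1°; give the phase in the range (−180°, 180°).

At s = jω = j25:
zero (s+5): 5 + j25 → |·| = √(5²+25²) = √650 ≈ 25.495, ∠ = arctan(25/5) ≈ 78.69°
pole (s+25): 25 + j25 → |·| = √(25²+25²) = √1250 ≈ 35.355, ∠ = arctan(25/25) ≈ 45.00°
pole at origin: |s| = 25, ∠ = 90.00° (in denominator)
∠T = 78.69° − 135.00° = -56.31°

-56.3°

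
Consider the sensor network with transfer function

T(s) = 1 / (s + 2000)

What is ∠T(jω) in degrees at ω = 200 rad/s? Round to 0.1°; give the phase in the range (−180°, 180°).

Substitute s = j200:
Numerator: 1 = 1 + j0
Denominator: (j200) + 2000 = 2000 + j200
|N| = √(1² + 0²) ≈ 1, ∠N ≈ 0.00°
|D| = √(2000² + 200²) ≈ 2010, ∠D ≈ 5.71°
∠T = 0.00° − 5.71° = -5.71°

-5.7°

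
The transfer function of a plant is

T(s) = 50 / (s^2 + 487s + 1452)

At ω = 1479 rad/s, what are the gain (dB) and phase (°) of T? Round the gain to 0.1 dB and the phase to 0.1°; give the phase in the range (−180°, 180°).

-93.3 dB, -161.8°

Substitute s = j1479:
Numerator: 50 = 50 + j0
Denominator: (j1479)^2 + 487(j1479) + 1452 = -2185989 + j720273
|N| = √(50² + 0²) ≈ 50, ∠N ≈ 0.00°
|D| = √(2185989² + 720273²) ≈ 2.3016e+06, ∠D ≈ 161.76°
|T| = 50 / 2.3016e+06 ≈ 2.1724e-05
Gain = 20 log₁₀(2.1724e-05) ≈ -93.26 dB
∠T = 0.00° − 161.76° = -161.76°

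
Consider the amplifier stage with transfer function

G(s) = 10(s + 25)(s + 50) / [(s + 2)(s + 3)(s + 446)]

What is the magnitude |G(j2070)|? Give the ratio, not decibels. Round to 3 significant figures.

0.00472

At s = jω = j2070:
zero (s+25): 25 + j2070 → |·| = √(25²+2070²) = √4285525 ≈ 2070.2, ∠ = arctan(2070/25) ≈ 89.31°
zero (s+50): 50 + j2070 → |·| = √(50²+2070²) = √4287400 ≈ 2070.6, ∠ = arctan(2070/50) ≈ 88.62°
pole (s+2): 2 + j2070 → |·| = √(2²+2070²) = √4284904 ≈ 2070, ∠ = arctan(2070/2) ≈ 89.94°
pole (s+3): 3 + j2070 → |·| = √(3²+2070²) = √4284909 ≈ 2070, ∠ = arctan(2070/3) ≈ 89.92°
pole (s+446): 446 + j2070 → |·| = √(446²+2070²) = √4483816 ≈ 2117.5, ∠ = arctan(2070/446) ≈ 77.84°
|G| = 10 · 4.2866e+06 / 9.0733e+09 ≈ 0.0047244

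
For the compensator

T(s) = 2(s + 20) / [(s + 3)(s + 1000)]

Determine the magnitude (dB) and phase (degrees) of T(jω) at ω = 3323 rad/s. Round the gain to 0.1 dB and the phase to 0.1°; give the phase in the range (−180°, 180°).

At s = jω = j3323:
zero (s+20): 20 + j3323 → |·| = √(20²+3323²) = √11042729 ≈ 3323.1, ∠ = arctan(3323/20) ≈ 89.66°
pole (s+3): 3 + j3323 → |·| = √(3²+3323²) = √11042338 ≈ 3323, ∠ = arctan(3323/3) ≈ 89.95°
pole (s+1000): 1000 + j3323 → |·| = √(1000²+3323²) = √12042329 ≈ 3470.2, ∠ = arctan(3323/1000) ≈ 73.25°
|T| = 2 · 3323.1 / 1.1531e+07 ≈ 0.00057638
Gain = 20 log₁₀(0.00057638) ≈ -64.79 dB
∠T = 89.66° − 163.20° = -73.54°

-64.8 dB, -73.5°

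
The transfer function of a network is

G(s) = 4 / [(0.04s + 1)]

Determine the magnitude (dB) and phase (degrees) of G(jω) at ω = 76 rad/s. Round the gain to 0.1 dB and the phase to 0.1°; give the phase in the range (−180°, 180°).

At ω = 76 rad/s:
pole (1 + j76·0.04) = 1 + j3.04 → |·| ≈ 3.2002, ∠ ≈ 71.79°
|G| = 4 · 1 / (3.2002) ≈ 1.2499
Gain = 20 log₁₀(1.2499) ≈ 1.94 dB
∠G = (0°) − (71.79°) = -71.79°

1.9 dB, -71.8°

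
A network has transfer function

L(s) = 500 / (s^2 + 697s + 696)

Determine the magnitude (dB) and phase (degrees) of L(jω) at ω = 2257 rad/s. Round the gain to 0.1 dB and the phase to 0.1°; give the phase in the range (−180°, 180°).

Substitute s = j2257:
Numerator: 500 = 500 + j0
Denominator: (j2257)^2 + 697(j2257) + 696 = -5093353 + j1573129
|N| = √(500² + 0²) ≈ 500, ∠N ≈ 0.00°
|D| = √(5093353² + 1573129²) ≈ 5.3308e+06, ∠D ≈ 162.84°
|L| = 500 / 5.3308e+06 ≈ 9.3795e-05
Gain = 20 log₁₀(9.3795e-05) ≈ -80.56 dB
∠L = 0.00° − 162.84° = -162.84°

-80.6 dB, -162.8°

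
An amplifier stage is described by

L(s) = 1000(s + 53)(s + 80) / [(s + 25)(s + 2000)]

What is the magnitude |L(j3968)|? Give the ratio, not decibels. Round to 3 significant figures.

893

At s = jω = j3968:
zero (s+53): 53 + j3968 → |·| = √(53²+3968²) = √15747833 ≈ 3968.4, ∠ = arctan(3968/53) ≈ 89.23°
zero (s+80): 80 + j3968 → |·| = √(80²+3968²) = √15751424 ≈ 3968.8, ∠ = arctan(3968/80) ≈ 88.84°
pole (s+25): 25 + j3968 → |·| = √(25²+3968²) = √15745649 ≈ 3968.1, ∠ = arctan(3968/25) ≈ 89.64°
pole (s+2000): 2000 + j3968 → |·| = √(2000²+3968²) = √19745024 ≈ 4443.5, ∠ = arctan(3968/2000) ≈ 63.25°
|L| = 1000 · 1.575e+07 / 1.7632e+07 ≈ 893.26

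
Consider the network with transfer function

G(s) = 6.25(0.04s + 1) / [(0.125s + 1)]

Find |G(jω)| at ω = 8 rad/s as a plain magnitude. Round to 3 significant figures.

4.64

At ω = 8 rad/s:
zero (1 + j8·0.04) = 1 + j0.32 → |·| ≈ 1.05, ∠ ≈ 17.74°
pole (1 + j8·0.125) = 1 + j1 → |·| ≈ 1.4142, ∠ ≈ 45.00°
|G| = 6.25 · 1.05 / (1.4142) ≈ 4.6404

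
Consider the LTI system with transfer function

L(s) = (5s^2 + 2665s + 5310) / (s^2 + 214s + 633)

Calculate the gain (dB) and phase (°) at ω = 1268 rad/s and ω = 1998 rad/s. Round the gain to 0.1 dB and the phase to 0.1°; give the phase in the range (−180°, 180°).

ω = 1268: 14.6 dB, -13.2°; ω = 1998: 14.2 dB, -8.8°

Substitute s = j1268:
Numerator: 5(j1268)^2 + 2665(j1268) + 5310 = -8033810 + j3379220
Denominator: (j1268)^2 + 214(j1268) + 633 = -1607191 + j271352
|N| = √(8033810² + 3379220²) ≈ 8.7156e+06, ∠N ≈ 157.19°
|D| = √(1607191² + 271352²) ≈ 1.6299e+06, ∠D ≈ 170.42°
|L| = 8.7156e+06 / 1.6299e+06 ≈ 5.3473
Gain = 20 log₁₀(5.3473) ≈ 14.56 dB
∠L = 157.19° − 170.42° = -13.23°

Substitute s = j1998:
Numerator: 5(j1998)^2 + 2665(j1998) + 5310 = -19954710 + j5324670
Denominator: (j1998)^2 + 214(j1998) + 633 = -3991371 + j427572
|N| = √(19954710² + 5324670²) ≈ 2.0653e+07, ∠N ≈ 165.06°
|D| = √(3991371² + 427572²) ≈ 4.0142e+06, ∠D ≈ 173.89°
|L| = 2.0653e+07 / 4.0142e+06 ≈ 5.145
Gain = 20 log₁₀(5.145) ≈ 14.23 dB
∠L = 165.06° − 173.89° = -8.83°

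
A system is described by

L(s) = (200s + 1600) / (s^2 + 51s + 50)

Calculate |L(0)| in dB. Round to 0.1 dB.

30.1 dB

L(0) = 1600 / 50 = 32
20 log₁₀(32) ≈ 30.10 dB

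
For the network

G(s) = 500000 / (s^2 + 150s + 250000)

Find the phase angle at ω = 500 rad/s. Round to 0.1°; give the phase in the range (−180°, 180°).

At s = jω = j500:
quadratic: (j500)² + 150·j500 + 250000 = 0 + j75000 → |·| ≈ 75000, ∠ ≈ 90.00°
∠G = 0.00° − 90.00° = -90.00°

-90.0°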